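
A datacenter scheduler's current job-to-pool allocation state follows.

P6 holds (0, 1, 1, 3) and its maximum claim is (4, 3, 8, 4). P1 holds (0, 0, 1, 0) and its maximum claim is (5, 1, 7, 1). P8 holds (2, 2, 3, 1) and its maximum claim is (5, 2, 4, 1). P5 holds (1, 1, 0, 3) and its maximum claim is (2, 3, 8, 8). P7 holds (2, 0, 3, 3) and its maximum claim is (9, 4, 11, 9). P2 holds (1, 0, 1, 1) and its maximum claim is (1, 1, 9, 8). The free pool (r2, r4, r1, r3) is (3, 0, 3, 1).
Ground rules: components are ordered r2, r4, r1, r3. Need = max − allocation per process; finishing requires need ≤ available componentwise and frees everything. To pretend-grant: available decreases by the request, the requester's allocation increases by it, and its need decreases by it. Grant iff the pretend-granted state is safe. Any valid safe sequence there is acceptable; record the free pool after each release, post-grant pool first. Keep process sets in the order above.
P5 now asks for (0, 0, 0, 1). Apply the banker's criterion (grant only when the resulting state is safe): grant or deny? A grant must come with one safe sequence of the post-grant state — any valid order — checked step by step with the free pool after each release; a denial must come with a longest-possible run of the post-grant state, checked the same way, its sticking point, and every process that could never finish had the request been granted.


GRANT — the state after the grant stays safe, e.g. via P8, P1, P6, P5, P2, P7.
Key observation: with (3, 0, 3, 0) left after the transfer, P8 can run at once — the state stays safe.
Verifying the post-grant state step by step:
  pool = (3, 0, 3, 0)
  P8 needs (3, 0, 1, 0) <= (3, 0, 3, 0) -> finishes; pool += (2, 2, 3, 1) = (5, 2, 6, 1)
  P1 needs (5, 1, 6, 1) <= (5, 2, 6, 1) -> finishes; pool += (0, 0, 1, 0) = (5, 2, 7, 1)
  P6 needs (4, 2, 7, 1) <= (5, 2, 7, 1) -> finishes; pool += (0, 1, 1, 3) = (5, 3, 8, 4)
  P5 needs (1, 2, 8, 4) <= (5, 3, 8, 4) -> finishes; pool += (1, 1, 0, 4) = (6, 4, 8, 8)
  P2 needs (0, 1, 8, 7) <= (6, 4, 8, 8) -> finishes; pool += (1, 0, 1, 1) = (7, 4, 9, 9)
  P7 needs (7, 4, 8, 6) <= (7, 4, 9, 9) -> finishes; pool += (2, 0, 3, 3) = (9, 4, 12, 12)


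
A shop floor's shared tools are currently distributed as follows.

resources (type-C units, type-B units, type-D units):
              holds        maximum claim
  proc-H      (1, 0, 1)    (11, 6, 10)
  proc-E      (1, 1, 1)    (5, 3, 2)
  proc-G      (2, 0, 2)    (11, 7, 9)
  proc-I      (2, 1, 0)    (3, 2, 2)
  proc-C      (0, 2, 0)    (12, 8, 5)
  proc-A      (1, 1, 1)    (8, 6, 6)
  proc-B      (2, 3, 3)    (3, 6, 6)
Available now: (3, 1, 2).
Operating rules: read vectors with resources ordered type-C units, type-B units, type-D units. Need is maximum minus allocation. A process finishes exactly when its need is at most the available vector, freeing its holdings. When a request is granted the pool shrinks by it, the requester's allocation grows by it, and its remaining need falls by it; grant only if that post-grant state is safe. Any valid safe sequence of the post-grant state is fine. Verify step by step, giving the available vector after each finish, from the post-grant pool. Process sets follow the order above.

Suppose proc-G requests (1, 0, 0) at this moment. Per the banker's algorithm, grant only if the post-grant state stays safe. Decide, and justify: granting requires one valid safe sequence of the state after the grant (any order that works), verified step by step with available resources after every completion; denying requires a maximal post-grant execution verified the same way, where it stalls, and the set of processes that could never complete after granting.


GRANT. The post-grant state is safe; one safe sequence: proc-I, proc-E, proc-B, proc-A, proc-G, proc-H, proc-C.
Key observation: granting shrinks the pool to (2, 1, 2), yet proc-I still fits and the chain goes through.
Verifying the post-grant state step by step:
  pool = (2, 1, 2)
  proc-I needs (1, 1, 2) <= (2, 1, 2) -> finishes; pool += (2, 1, 0) = (4, 2, 2)
  proc-E needs (4, 2, 1) <= (4, 2, 2) -> finishes; pool += (1, 1, 1) = (5, 3, 3)
  proc-B needs (1, 3, 3) <= (5, 3, 3) -> finishes; pool += (2, 3, 3) = (7, 6, 6)
  proc-A needs (7, 5, 5) <= (7, 6, 6) -> finishes; pool += (1, 1, 1) = (8, 7, 7)
  proc-G needs (8, 7, 7) <= (8, 7, 7) -> finishes; pool += (3, 0, 2) = (11, 7, 9)
  proc-H needs (10, 6, 9) <= (11, 7, 9) -> finishes; pool += (1, 0, 1) = (12, 7, 10)
  proc-C needs (12, 6, 5) <= (12, 7, 10) -> finishes; pool += (0, 2, 0) = (12, 9, 10)


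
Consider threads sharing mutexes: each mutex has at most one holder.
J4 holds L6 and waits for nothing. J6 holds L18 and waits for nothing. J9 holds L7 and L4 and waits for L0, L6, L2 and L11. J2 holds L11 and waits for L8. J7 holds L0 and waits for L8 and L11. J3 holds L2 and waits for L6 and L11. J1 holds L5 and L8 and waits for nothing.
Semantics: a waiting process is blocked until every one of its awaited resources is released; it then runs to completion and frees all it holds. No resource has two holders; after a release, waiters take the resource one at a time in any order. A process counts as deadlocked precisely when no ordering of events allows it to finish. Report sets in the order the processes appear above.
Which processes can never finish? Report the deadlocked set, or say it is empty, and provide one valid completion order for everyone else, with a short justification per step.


Nothing here is deadlocked.
Key observation: although several processes wait, no cycle exists — each chain bottoms out at a free runner.
The rest can finish in the order J1, J2, J4, J7, J3, J9, J6.
Walking it through:
  J1 waits on nothing -> runs at once and releases L5 and L8
  run J2 (all its waits — L8 — are resolved); releases L11
  J4 waits on nothing -> runs at once and releases L6
  run J7 (all its waits — L8 and L11 — are resolved); releases L0
  run J3 (all its waits — L6 and L11 — are resolved); releases L2
  run J9 (all its waits — L0, L6, L2 and L11 — are resolved); releases L7 and L4
  J6 waits on nothing -> runs at once and releases L18


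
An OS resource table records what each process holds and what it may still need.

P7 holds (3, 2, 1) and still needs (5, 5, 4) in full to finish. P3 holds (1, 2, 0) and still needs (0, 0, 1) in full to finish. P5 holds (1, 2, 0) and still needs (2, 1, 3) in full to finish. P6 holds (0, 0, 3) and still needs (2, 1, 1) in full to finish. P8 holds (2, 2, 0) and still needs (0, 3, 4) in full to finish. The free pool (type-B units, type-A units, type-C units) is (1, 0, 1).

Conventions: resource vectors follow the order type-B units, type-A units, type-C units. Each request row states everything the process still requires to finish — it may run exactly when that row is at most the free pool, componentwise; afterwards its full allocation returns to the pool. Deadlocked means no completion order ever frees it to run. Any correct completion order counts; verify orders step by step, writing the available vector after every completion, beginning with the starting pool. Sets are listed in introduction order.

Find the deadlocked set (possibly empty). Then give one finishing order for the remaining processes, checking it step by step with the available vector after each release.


No process is deadlocked.
Key observation: starting with P3, each completion frees enough for the next — no one is permanently blocked.
One completion order for the rest: P3, P6, P5, P8, P7. Step-by-step check:
  pool = (1, 0, 1)
  P3 needs (0, 0, 1) <= (1, 0, 1) -> finishes; pool += (1, 2, 0) = (2, 2, 1)
  P6 needs (2, 1, 1) <= (2, 2, 1) -> finishes; pool += (0, 0, 3) = (2, 2, 4)
  P5 needs (2, 1, 3) <= (2, 2, 4) -> finishes; pool += (1, 2, 0) = (3, 4, 4)
  P8 needs (0, 3, 4) <= (3, 4, 4) -> finishes; pool += (2, 2, 0) = (5, 6, 4)
  P7 needs (5, 5, 4) <= (5, 6, 4) -> finishes; pool += (3, 2, 1) = (8, 8, 5)


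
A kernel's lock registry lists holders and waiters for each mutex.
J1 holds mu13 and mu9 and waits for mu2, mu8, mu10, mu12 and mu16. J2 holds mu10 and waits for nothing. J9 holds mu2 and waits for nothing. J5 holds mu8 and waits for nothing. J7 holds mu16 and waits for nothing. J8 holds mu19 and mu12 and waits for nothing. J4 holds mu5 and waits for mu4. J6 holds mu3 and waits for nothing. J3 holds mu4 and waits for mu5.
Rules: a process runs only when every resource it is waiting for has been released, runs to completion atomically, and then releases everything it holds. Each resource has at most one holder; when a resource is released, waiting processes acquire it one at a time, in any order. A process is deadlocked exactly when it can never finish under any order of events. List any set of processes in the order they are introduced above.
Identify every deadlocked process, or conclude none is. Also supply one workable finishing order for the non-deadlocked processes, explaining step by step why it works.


The deadlocked set is J4 and J3.
Key observation: the wait chain closes on itself along J4 -> J3 -> J4; no other process is dragged down with it.
One completion order for the rest: J7, J2, J9, J6, J8, J5, J1.
Check, step by step:
  run J7 (it waits on nothing); releases mu16
  run J2 (it waits on nothing); releases mu10
  run J9 (it waits on nothing); releases mu2
  run J6 (it waits on nothing); releases mu3
  run J8 (it waits on nothing); releases mu19 and mu12
  run J5 (it waits on nothing); releases mu8
  J1: everything it awaited (mu2, mu8, mu10, mu12 and mu16) is free; runs, freeing mu13 and mu9


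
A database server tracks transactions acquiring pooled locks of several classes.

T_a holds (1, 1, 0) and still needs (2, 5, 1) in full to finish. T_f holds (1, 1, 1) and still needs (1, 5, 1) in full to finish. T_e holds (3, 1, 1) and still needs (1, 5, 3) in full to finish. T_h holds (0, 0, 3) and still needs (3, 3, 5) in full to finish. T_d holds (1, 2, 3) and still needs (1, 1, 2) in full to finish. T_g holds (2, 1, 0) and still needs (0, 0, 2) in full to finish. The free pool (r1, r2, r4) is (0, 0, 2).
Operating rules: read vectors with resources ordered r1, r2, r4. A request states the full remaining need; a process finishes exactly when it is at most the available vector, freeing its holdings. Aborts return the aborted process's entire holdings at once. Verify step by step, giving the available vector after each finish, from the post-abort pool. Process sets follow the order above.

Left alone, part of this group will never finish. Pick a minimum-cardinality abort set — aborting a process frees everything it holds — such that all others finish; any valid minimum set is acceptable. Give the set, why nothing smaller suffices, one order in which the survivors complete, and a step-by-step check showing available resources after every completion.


The answer: abort T_a and T_f.
Key observation: aborting T_a and T_f returns (2, 2, 1), and T_e — hopeless before — runs at step 4 with the returned capacity in the pool.
No one abort is enough; case by case: T_a alone leaves T_f blocked (short on r2); T_f alone leaves T_a blocked (short on r2); T_e alone leaves T_a blocked (short on r2); T_h alone leaves T_a blocked (short on r2); T_d alone leaves T_a blocked (short on r2); T_g alone leaves T_a blocked (short on r2).
Survivors finish in the order: T_d, T_h, T_g, T_e. Check, step by step (pool after the aborts first):
  pool = (2, 2, 3)
  run T_d (needs (1, 1, 2), free (2, 2, 3)); after release of (1, 2, 3) the pool is (3, 4, 6)
  run T_h (needs (3, 3, 5), free (3, 4, 6)); after release of (0, 0, 3) the pool is (3, 4, 9)
  run T_g (needs (0, 0, 2), free (3, 4, 9)); after release of (2, 1, 0) the pool is (5, 5, 9)
  run T_e (needs (1, 5, 3), free (5, 5, 9)); after release of (3, 1, 1) the pool is (8, 6, 10)


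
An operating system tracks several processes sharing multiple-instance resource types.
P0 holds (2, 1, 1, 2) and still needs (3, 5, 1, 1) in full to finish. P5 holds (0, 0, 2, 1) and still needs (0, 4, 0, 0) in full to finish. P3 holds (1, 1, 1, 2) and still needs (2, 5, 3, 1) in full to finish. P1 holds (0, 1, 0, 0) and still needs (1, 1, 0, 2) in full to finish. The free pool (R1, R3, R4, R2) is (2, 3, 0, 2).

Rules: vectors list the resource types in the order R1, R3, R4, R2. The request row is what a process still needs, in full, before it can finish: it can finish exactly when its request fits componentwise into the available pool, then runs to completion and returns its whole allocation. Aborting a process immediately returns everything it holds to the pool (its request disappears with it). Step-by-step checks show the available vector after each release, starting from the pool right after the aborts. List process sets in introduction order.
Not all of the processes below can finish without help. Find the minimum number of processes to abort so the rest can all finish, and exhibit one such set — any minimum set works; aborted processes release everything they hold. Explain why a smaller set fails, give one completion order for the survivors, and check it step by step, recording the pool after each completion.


Abort P0.
Key observation: P3 had no path to completion before; after the abort of P0 ((2, 1, 1, 2) returned), step 3 is where it fits.
Minimality: the empty abort set fails — the state is deadlocked as it stands.
Survivors finish in the order: P1, P5, P3. Verifying each step (pool after the aborts first):
  pool = (4, 4, 1, 4)
  P1 needs (1, 1, 0, 2) <= (4, 4, 1, 4) -> finishes; pool += (0, 1, 0, 0) = (4, 5, 1, 4)
  P5 needs (0, 4, 0, 0) <= (4, 5, 1, 4) -> finishes; pool += (0, 0, 2, 1) = (4, 5, 3, 5)
  P3 needs (2, 5, 3, 1) <= (4, 5, 3, 5) -> finishes; pool += (1, 1, 1, 2) = (5, 6, 4, 7)


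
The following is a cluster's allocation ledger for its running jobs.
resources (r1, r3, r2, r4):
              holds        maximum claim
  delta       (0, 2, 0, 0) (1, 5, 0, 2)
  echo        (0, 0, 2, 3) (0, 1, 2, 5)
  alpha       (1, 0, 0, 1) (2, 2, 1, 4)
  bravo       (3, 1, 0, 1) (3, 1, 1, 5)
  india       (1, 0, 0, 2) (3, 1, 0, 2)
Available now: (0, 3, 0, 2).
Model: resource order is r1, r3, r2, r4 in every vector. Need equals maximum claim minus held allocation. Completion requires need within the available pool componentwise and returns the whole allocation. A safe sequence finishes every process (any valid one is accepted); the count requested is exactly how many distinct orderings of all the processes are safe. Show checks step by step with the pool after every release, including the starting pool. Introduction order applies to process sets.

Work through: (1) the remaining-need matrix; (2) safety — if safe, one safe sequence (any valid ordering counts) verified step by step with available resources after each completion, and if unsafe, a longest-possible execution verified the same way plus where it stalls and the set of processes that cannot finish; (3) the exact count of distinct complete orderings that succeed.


(1) Need matrix, components ordered r1, r3, r2, r4:
  delta: (1, 3, 0, 2)
  echo: (0, 1, 0, 2)
  alpha: (1, 2, 1, 3)
  bravo: (0, 0, 1, 4)
  india: (2, 1, 0, 0)
(2) SAFE. One safe sequence: echo, bravo, india, delta, alpha.
Key observation: echo marks the first exact bind of the order: its need (0, 1, 0, 2) fits the free (0, 3, 0, 2) with zero slack on a requested resource.
Check, step by step:
  pool = (0, 3, 0, 2)
  run echo (needs (0, 1, 0, 2), free (0, 3, 0, 2)); after release of (0, 0, 2, 3) the pool is (0, 3, 2, 5)
  run bravo (needs (0, 0, 1, 4), free (0, 3, 2, 5)); after release of (3, 1, 0, 1) the pool is (3, 4, 2, 6)
  run india (needs (2, 1, 0, 0), free (3, 4, 2, 6)); after release of (1, 0, 0, 2) the pool is (4, 4, 2, 8)
  run delta (needs (1, 3, 0, 2), free (4, 4, 2, 8)); after release of (0, 2, 0, 0) the pool is (4, 6, 2, 8)
  run alpha (needs (1, 2, 1, 3), free (4, 6, 2, 8)); after release of (1, 0, 0, 1) the pool is (5, 6, 2, 9)
(3) Exactly 6 of the possible complete orderings are safe sequences.


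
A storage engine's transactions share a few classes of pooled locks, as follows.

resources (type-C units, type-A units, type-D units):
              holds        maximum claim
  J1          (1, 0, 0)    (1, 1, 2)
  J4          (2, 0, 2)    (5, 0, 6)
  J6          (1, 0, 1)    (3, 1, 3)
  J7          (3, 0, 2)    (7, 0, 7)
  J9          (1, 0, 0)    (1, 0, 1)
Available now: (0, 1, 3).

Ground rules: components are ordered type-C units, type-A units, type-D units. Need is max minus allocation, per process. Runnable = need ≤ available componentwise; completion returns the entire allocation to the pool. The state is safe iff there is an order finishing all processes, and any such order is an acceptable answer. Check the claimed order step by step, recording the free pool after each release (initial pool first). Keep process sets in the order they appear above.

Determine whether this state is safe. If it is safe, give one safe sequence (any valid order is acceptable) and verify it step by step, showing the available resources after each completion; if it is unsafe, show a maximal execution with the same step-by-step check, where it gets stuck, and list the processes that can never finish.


SAFE — a valid safe sequence is J1, J9, J6, J4, J7.
Key observation: J1 is the earliest step where a requested resource binds exactly: need (0, 1, 2), pool (0, 1, 3) at its turn.
Walking it through:
  pool = (0, 1, 3)
  run J1 (needs (0, 1, 2), free (0, 1, 3)); after release of (1, 0, 0) the pool is (1, 1, 3)
  run J9 (needs (0, 0, 1), free (1, 1, 3)); after release of (1, 0, 0) the pool is (2, 1, 3)
  run J6 (needs (2, 1, 2), free (2, 1, 3)); after release of (1, 0, 1) the pool is (3, 1, 4)
  run J4 (needs (3, 0, 4), free (3, 1, 4)); after release of (2, 0, 2) the pool is (5, 1, 6)
  run J7 (needs (4, 0, 5), free (5, 1, 6)); after release of (3, 0, 2) the pool is (8, 1, 8)


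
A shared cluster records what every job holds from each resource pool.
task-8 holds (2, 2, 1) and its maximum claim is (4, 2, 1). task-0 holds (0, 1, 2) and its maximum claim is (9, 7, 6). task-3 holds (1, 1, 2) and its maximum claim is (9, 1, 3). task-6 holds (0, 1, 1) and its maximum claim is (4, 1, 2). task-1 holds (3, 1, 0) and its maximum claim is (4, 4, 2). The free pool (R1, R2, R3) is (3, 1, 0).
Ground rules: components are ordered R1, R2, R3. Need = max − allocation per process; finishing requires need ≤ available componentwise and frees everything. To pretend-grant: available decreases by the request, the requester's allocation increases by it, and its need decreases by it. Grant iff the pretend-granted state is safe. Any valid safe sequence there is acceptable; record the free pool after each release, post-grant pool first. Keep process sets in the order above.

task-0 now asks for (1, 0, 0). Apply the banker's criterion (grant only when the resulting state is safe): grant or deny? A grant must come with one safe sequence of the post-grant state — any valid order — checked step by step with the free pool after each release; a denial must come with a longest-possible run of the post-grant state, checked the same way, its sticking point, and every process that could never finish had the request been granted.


DENY. Granting would leave the state unsafe.
Key observation: the pool after task-8, task-6, task-1 is (7, 5, 2); every surviving request exceeds it in R1, so progress ends there.
After a pretend grant, a maximal execution: task-8, task-6, task-1 — then nothing else fits. Walking it through:
  pool = (2, 1, 0)
  task-8 needs (2, 0, 0) <= (2, 1, 0) -> finishes; pool += (2, 2, 1) = (4, 3, 1)
  task-6 needs (4, 0, 1) <= (4, 3, 1) -> finishes; pool += (0, 1, 1) = (4, 4, 2)
  task-1 needs (1, 3, 2) <= (4, 4, 2) -> finishes; pool += (3, 1, 0) = (7, 5, 2)
  task-0 still needs (8, 6, 4) but only (7, 5, 2) is free — short on R1, R2 and R3
  task-3 still needs (8, 0, 1) but only (7, 5, 2) is free — short on R1
Had the request been granted, task-0 and task-3 could never finish.


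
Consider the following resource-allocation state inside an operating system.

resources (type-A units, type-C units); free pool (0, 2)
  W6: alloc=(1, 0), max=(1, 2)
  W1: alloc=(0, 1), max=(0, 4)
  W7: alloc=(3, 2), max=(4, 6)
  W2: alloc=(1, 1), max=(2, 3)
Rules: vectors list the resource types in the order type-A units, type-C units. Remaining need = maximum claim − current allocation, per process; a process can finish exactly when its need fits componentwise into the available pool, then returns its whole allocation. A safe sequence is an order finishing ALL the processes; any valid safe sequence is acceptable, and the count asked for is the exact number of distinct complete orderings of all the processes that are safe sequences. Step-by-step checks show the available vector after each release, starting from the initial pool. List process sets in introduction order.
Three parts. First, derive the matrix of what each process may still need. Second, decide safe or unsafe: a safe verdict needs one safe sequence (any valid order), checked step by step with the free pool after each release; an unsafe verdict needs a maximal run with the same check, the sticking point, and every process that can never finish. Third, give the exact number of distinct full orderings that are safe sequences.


(1) Outstanding need per process (order type-A units, type-C units):
  W6: (0, 2)
  W1: (0, 3)
  W7: (1, 4)
  W2: (1, 2)
(2) SAFE. One safe sequence: W6, W2, W1, W7.
Key observation: W6 is the earliest step where a requested resource binds exactly: need (0, 2), pool (0, 2) at its turn.
Check, step by step:
  pool = (0, 2)
  run W6 (needs (0, 2), free (0, 2)); after release of (1, 0) the pool is (1, 2)
  run W2 (needs (1, 2), free (1, 2)); after release of (1, 1) the pool is (2, 3)
  run W1 (needs (0, 3), free (2, 3)); after release of (0, 1) the pool is (2, 4)
  run W7 (needs (1, 4), free (2, 4)); after release of (3, 2) the pool is (5, 6)
(3) Exactly 1 of the possible complete orderings is a safe sequence.


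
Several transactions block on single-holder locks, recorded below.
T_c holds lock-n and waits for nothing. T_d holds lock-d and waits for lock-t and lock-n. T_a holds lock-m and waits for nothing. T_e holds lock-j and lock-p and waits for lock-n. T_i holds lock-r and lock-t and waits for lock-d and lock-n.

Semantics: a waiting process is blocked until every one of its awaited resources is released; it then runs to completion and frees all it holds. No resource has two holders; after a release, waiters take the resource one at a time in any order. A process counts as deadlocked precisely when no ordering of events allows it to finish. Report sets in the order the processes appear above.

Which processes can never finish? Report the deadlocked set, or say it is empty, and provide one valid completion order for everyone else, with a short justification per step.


The deadlocked set is T_d and T_i.
Key observation: nobody on the ring T_d -> T_i -> T_d can start until another member finishes, which never happens; no other process is dragged down with it.
The rest can finish in the order T_c, T_e, T_a.
Check, step by step:
  run T_c (it waits on nothing); releases lock-n
  T_e: everything it awaited (lock-n) is free; runs, freeing lock-j and lock-p
  run T_a (it waits on nothing); releases lock-m


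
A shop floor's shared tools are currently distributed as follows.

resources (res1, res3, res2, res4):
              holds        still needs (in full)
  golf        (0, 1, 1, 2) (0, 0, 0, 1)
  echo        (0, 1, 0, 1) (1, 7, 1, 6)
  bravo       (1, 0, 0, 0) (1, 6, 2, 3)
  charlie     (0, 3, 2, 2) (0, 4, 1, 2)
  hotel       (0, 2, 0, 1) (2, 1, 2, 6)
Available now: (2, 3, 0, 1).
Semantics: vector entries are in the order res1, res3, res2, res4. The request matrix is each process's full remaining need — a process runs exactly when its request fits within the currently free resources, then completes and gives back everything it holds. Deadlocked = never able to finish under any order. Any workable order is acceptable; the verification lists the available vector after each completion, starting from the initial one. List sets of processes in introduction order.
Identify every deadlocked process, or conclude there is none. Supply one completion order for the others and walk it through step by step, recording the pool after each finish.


Deadlocked: echo and hotel.
Key observation: no order helps: past golf, charlie, bravo, the free pool tops out at (3, 7, 3, 5), below what each blocked process needs in res4.
The rest can finish in the order golf, charlie, bravo. Check, step by step:
  pool = (2, 3, 0, 1)
  golf needs (0, 0, 0, 1) <= (2, 3, 0, 1) -> finishes; pool += (0, 1, 1, 2) = (2, 4, 1, 3)
  charlie needs (0, 4, 1, 2) <= (2, 4, 1, 3) -> finishes; pool += (0, 3, 2, 2) = (2, 7, 3, 5)
  bravo needs (1, 6, 2, 3) <= (2, 7, 3, 5) -> finishes; pool += (1, 0, 0, 0) = (3, 7, 3, 5)
None of the blocked processes ever fits:
  echo cannot run: need (1, 7, 1, 6) vs free (3, 7, 3, 5) (insufficient res4)
  hotel cannot run: need (2, 1, 2, 6) vs free (3, 7, 3, 5) (insufficient res4)


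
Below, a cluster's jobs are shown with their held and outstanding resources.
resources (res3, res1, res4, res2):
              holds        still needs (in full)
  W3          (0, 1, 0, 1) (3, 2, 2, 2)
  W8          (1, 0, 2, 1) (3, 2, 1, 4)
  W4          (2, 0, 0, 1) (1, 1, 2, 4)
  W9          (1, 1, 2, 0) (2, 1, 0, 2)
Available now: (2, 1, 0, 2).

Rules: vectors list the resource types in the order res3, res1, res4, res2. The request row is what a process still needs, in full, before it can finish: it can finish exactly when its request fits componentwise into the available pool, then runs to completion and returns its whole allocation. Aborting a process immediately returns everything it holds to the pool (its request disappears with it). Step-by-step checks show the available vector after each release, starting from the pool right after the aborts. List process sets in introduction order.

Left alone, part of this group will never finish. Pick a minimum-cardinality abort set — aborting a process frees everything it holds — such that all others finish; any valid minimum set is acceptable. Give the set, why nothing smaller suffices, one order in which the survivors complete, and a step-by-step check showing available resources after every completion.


The answer: abort W4.
Key observation: the deadlocked W8 becomes finishable only because W4 released (2, 0, 0, 1); it completes at step 3 below.
No smaller set exists: with zero aborts the deadlock remains.
The survivors complete as W9, W3, W8. Check, step by step (starting from the post-abort pool):
  pool = (4, 1, 0, 3)
  run W9 (needs (2, 1, 0, 2), free (4, 1, 0, 3)); after release of (1, 1, 2, 0) the pool is (5, 2, 2, 3)
  run W3 (needs (3, 2, 2, 2), free (5, 2, 2, 3)); after release of (0, 1, 0, 1) the pool is (5, 3, 2, 4)
  run W8 (needs (3, 2, 1, 4), free (5, 3, 2, 4)); after release of (1, 0, 2, 1) the pool is (6, 3, 4, 5)


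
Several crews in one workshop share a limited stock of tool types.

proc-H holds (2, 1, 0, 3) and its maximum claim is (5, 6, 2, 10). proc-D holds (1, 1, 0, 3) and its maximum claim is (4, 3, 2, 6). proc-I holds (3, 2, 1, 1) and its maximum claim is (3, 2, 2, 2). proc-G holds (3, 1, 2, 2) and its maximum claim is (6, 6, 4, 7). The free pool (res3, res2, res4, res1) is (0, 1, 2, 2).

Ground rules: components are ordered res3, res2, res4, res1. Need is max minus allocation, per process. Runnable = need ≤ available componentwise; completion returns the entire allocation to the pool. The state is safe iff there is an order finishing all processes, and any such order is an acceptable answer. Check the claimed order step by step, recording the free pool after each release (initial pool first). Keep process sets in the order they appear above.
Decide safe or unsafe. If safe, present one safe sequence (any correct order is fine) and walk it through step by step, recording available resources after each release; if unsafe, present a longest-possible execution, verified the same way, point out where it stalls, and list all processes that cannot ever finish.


UNSAFE — no complete ordering exists.
Key observation: proc-I, proc-D can finish, but then (4, 4, 3, 6) is all there is, and the blocked group's res2 demands exceed it.
Going as far as possible: proc-I, proc-D; after that, nothing fits. Walking it through:
  pool = (0, 1, 2, 2)
  proc-I needs (0, 0, 1, 1) <= (0, 1, 2, 2) -> finishes; pool += (3, 2, 1, 1) = (3, 3, 3, 3)
  proc-D needs (3, 2, 2, 3) <= (3, 3, 3, 3) -> finishes; pool += (1, 1, 0, 3) = (4, 4, 3, 6)
  blocked: proc-H wants (3, 5, 2, 7), pool (4, 4, 3, 6) — not enough res2 and res1
  blocked: proc-G wants (3, 5, 2, 5), pool (4, 4, 3, 6) — not enough res2
Never able to finish: proc-H and proc-G.


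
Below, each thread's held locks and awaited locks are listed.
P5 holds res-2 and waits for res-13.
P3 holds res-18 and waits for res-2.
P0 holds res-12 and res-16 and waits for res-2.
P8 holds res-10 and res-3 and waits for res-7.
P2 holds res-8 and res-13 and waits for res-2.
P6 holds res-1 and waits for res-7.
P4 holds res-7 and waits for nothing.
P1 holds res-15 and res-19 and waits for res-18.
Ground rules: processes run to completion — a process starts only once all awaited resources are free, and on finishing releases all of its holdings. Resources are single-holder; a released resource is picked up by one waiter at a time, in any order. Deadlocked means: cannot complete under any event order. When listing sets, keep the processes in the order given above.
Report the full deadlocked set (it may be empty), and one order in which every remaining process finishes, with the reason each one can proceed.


Deadlocked set: P5, P3, P0, P2 and P1.
Key observation: the cycle P5 -> P2 -> P5 can never break — each member waits on the next; P3, P0 and P1 wait into the deadlock from upstream.
The rest can finish in the order P4, P6, P8.
Walking it through:
  run P4 (it waits on nothing); releases res-7
  run P6 (all its waits — res-7 — are resolved); releases res-1
  run P8 (all its waits — res-7 — are resolved); releases res-10 and res-3


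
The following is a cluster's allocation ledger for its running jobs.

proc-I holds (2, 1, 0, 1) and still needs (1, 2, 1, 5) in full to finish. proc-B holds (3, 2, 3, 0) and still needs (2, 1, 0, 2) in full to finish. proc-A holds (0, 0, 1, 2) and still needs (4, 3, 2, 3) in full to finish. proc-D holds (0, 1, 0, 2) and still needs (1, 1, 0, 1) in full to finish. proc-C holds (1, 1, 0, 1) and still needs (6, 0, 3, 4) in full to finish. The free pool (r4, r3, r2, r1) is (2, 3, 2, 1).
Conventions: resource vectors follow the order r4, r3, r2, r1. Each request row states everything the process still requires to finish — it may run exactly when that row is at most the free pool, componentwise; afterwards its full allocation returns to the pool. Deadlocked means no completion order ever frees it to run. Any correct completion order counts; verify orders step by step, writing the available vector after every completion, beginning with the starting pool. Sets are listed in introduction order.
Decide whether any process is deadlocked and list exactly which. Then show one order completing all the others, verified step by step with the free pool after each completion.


No process is deadlocked.
Key observation: there is always a runnable process — proc-D first — so the state unwinds completely.
A valid finishing order for the others: proc-D, proc-B, proc-A, proc-I, proc-C. Check, step by step:
  pool = (2, 3, 2, 1)
  proc-D needs (1, 1, 0, 1) <= (2, 3, 2, 1) -> finishes; pool += (0, 1, 0, 2) = (2, 4, 2, 3)
  proc-B needs (2, 1, 0, 2) <= (2, 4, 2, 3) -> finishes; pool += (3, 2, 3, 0) = (5, 6, 5, 3)
  proc-A needs (4, 3, 2, 3) <= (5, 6, 5, 3) -> finishes; pool += (0, 0, 1, 2) = (5, 6, 6, 5)
  proc-I needs (1, 2, 1, 5) <= (5, 6, 6, 5) -> finishes; pool += (2, 1, 0, 1) = (7, 7, 6, 6)
  proc-C needs (6, 0, 3, 4) <= (7, 7, 6, 6) -> finishes; pool += (1, 1, 0, 1) = (8, 8, 6, 7)


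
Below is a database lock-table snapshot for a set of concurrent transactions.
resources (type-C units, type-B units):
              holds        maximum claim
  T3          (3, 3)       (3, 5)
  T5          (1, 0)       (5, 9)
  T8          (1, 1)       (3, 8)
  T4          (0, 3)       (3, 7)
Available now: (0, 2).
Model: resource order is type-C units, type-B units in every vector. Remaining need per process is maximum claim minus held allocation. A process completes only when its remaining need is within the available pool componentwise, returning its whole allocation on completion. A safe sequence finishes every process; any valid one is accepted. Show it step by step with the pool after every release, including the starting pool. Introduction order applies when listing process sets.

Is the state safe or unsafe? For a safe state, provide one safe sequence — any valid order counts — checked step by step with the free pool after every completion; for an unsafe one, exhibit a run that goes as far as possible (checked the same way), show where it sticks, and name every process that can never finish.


SAFE — a valid safe sequence is T3, T4, T8, T5.
Key observation: T3 marks the first exact bind of the order: its need (0, 2) fits the free (0, 2) with zero slack on a requested resource.
Verifying each step:
  pool = (0, 2)
  T3 needs (0, 2) <= (0, 2) -> finishes; pool += (3, 3) = (3, 5)
  T4 needs (3, 4) <= (3, 5) -> finishes; pool += (0, 3) = (3, 8)
  T8 needs (2, 7) <= (3, 8) -> finishes; pool += (1, 1) = (4, 9)
  T5 needs (4, 9) <= (4, 9) -> finishes; pool += (1, 0) = (5, 9)


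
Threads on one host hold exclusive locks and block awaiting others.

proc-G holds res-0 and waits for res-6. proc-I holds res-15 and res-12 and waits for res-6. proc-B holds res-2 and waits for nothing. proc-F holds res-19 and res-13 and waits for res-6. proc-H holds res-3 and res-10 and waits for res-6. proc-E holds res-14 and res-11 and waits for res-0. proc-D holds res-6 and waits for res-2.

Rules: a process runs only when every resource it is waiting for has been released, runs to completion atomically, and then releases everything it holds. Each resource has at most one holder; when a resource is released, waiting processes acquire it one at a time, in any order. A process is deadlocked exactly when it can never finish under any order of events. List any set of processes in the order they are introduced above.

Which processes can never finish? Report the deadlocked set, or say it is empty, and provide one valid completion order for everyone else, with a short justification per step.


No process is deadlocked.
Key observation: the wait relation is loop-free; peeling off processes with no waits unwinds the whole state.
One completion order for the rest: proc-B, proc-D, proc-H, proc-F, proc-G, proc-E, proc-I.
Walking it through:
  proc-B waits on nothing -> runs at once and releases res-2
  proc-D waits on res-2 — all released -> runs and releases res-6
  proc-H waits on res-6 — all released -> runs and releases res-3 and res-10
  proc-F waits on res-6 — all released -> runs and releases res-19 and res-13
  proc-G waits on res-6 — all released -> runs and releases res-0
  proc-E waits on res-0 — all released -> runs and releases res-14 and res-11
  proc-I waits on res-6 — all released -> runs and releases res-15 and res-12


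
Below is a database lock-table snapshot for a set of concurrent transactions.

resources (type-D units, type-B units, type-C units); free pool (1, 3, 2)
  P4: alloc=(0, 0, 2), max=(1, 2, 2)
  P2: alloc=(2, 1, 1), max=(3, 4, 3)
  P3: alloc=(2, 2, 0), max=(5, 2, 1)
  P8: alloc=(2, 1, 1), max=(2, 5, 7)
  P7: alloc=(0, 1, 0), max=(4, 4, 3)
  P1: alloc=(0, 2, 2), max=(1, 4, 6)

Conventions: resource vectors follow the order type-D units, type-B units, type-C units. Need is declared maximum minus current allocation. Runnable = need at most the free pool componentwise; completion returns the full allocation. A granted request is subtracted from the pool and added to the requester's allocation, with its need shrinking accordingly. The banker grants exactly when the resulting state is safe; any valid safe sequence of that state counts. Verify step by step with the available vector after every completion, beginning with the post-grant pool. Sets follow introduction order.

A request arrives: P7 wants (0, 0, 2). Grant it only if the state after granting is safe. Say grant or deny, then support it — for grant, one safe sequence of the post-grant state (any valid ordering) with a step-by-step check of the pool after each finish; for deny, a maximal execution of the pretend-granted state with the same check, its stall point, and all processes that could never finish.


GRANT. The post-grant state is safe; one safe sequence: P4, P2, P3, P7, P1, P8.
Key observation: post-grant, (1, 3, 0) remains, and an order beginning with P4 completes everyone.
Step-by-step check of the post-grant state:
  pool = (1, 3, 0)
  P4 needs (1, 2, 0) <= (1, 3, 0) -> finishes; pool += (0, 0, 2) = (1, 3, 2)
  P2 needs (1, 3, 2) <= (1, 3, 2) -> finishes; pool += (2, 1, 1) = (3, 4, 3)
  P3 needs (3, 0, 1) <= (3, 4, 3) -> finishes; pool += (2, 2, 0) = (5, 6, 3)
  P7 needs (4, 3, 1) <= (5, 6, 3) -> finishes; pool += (0, 1, 2) = (5, 7, 5)
  P1 needs (1, 2, 4) <= (5, 7, 5) -> finishes; pool += (0, 2, 2) = (5, 9, 7)
  P8 needs (0, 4, 6) <= (5, 9, 7) -> finishes; pool += (2, 1, 1) = (7, 10, 8)


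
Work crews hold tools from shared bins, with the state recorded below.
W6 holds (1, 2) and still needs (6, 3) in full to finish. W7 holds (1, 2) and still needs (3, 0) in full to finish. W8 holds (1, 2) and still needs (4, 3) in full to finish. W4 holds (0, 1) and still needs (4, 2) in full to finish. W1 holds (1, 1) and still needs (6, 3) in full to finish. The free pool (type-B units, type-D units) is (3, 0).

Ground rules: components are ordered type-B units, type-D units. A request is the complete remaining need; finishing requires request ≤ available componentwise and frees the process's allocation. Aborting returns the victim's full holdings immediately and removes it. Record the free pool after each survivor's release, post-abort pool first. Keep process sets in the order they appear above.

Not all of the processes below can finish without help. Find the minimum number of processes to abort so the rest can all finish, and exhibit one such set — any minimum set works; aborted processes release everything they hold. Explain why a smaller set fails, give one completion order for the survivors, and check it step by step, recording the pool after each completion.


Abort W6.
Key observation: no ordering could ever have run W1 before the abort of W6; with (1, 2) back in the pool it fits at step 4.
No smaller set exists: with zero aborts the deadlock remains.
One survivor order: W4, W7, W8, W1. Check, step by step (post-abort pool first):
  pool = (4, 2)
  W4: need (4, 2) fits (4, 2); releases (0, 1), pool now (4, 3)
  W7: need (3, 0) fits (4, 3); releases (1, 2), pool now (5, 5)
  W8: need (4, 3) fits (5, 5); releases (1, 2), pool now (6, 7)
  W1: need (6, 3) fits (6, 7); releases (1, 1), pool now (7, 8)


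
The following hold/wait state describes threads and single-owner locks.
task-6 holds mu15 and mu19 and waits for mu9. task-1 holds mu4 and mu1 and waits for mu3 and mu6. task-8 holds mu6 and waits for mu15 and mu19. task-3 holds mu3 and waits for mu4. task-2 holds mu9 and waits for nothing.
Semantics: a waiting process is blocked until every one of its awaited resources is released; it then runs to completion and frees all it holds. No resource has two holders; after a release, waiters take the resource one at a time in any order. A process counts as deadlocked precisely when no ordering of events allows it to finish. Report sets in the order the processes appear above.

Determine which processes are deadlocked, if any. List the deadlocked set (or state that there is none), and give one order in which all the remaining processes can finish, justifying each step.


Deadlocked set: task-1 and task-3.
Key observation: along task-1 -> task-3 -> task-1, each member waits on what the next one holds — a deadlock; no other process is dragged down with it.
The rest can finish in the order task-2, task-6, task-8.
Walking it through:
  task-2: no waits; runs immediately, freeing mu9
  run task-6 (all its waits — mu9 — are resolved); releases mu15 and mu19
  run task-8 (all its waits — mu15 and mu19 — are resolved); releases mu6
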